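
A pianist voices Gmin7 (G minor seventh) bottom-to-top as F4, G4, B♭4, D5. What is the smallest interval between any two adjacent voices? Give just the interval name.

Adjacent intervals: F4→G4 = major second; G4→B♭4 = minor third; B♭4→D5 = major third.
The smallest is F4 to G4, a major second (2 semitones).

major 2nd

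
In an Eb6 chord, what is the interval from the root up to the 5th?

Spelling the chord: Eb, G, Bb, C.
Root = Eb; 5th = Bb.
Counting 5 letters and 7 half steps from Eb gives a perfect fifth.

perfect fifth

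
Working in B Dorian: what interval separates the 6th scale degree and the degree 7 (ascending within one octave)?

Spelling B Dorian: B C# D E F# G# A.
That puts G# below A.
2 letter names make it a second; at 1 semitone (a half step narrower than major) the quality is minor.

minor 2nd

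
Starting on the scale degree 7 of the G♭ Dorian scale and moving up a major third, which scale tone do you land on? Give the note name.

Ab

The scale is G♭ A♭ B𝄫 C♭ D♭ E♭ F♭.
The scale degree 7 is F♭; a major third above that is A♭ — scale degree 2.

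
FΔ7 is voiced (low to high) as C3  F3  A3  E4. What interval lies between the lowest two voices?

Those voices are C3 and F3.
C up to F spans 4 letter names and 5 semitones — a perfect fourth.

perfect fourth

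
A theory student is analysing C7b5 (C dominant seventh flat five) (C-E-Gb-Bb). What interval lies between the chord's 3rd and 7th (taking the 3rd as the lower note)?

d5

So we need the interval from E up to Bb.
From E to Bb: 6 semitones over a fifth = diminished.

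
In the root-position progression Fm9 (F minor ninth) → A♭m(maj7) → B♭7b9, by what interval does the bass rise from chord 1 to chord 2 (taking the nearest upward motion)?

minor 3rd

The roots are F and A♭.
From F to A♭: 3 semitones over a third = minor.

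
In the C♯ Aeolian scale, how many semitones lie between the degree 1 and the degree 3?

3

The scale is C♯ D♯ E F♯ G♯ A B.
C♯ up to E is a minor third — 3 semitones.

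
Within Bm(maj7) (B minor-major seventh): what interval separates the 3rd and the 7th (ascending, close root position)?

BmM7 (B minor-major seventh): B D F# A#.
So we need the interval from D up to A#.
5 letter names make it a fifth; at 8 semitones (a half step wider than perfect) the quality is augmented.

augmented fifth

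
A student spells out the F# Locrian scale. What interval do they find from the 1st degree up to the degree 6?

minor 6th

Spelling the F# Locrian scale: F# G A B C D E.
1st degree = F#; degree 6 = D.
6 letter names make it a sixth; at 8 semitones (a half step narrower than major) the quality is minor.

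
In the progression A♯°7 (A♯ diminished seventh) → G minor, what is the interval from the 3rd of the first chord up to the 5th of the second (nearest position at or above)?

The 3rd of A♯°7 (A♯ diminished seventh) is C♯; the 5th of G minor is D.
2 letter names make it a second; at 1 semitone (a half step narrower than major) the quality is minor.

minor second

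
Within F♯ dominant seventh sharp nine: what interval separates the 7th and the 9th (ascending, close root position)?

augmented third

The chord tones of F♯ dominant seventh sharp nine are F♯-A♯-C♯-E-G𝄪.
That puts E below G𝄪.
From E to G𝄪: 5 semitones over a third = augmented.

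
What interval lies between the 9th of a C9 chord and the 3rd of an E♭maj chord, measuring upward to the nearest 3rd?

perfect 4th

C9 has D as its 9th, and E♭maj has G as its 3rd.
D up to G spans 4 letter names and 5 semitones — a perfect fourth.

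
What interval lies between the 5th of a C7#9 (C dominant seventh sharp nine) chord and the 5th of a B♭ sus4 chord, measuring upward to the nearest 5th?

The 5th of C7#9 (C dominant seventh sharp nine) is G; the 5th of B♭ sus4 is F.
From G to F: 10 semitones over a seventh = minor.

m7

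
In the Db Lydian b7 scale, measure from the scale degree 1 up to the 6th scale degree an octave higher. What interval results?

major 13th

Spelling the Db Lydian b7 scale: Db Eb F G Ab Bb Cb.
That puts Db below Bb.
Db up to Bb spans 13 letter names and 21 semitones — a major thirteenth.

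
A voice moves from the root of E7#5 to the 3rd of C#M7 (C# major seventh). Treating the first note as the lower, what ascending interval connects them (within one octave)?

The root of E7#5 is E; the 3rd of C#M7 (C# major seventh) is E#.
1 letter names make it a unison; at 1 semitone (a half step wider than perfect) the quality is augmented.

augmented unison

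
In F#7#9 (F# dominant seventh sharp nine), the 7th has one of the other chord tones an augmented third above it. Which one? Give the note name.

F#7#9 is spelled F#-A#-C#-E-G##.
The 7th is E. An augmented third above E is G##.
G## is the chord's 9th.

G##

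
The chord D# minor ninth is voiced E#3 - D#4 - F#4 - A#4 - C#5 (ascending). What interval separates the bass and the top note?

minor 13th

The outer voices are E#3 and C#5.
13 letter names make it a thirteenth; at 20 semitones (a half step narrower than major) the quality is minor.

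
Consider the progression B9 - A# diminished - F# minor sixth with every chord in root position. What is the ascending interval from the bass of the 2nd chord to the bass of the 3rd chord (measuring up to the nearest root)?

minor 6th

The roots are A# and F#.
6 letter names make it a sixth; at 8 semitones (a half step narrower than major) the quality is minor.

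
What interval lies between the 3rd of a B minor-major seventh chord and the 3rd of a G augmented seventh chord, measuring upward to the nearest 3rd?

The 3rd of B minor-major seventh is D; the 3rd of G augmented seventh is B.
From D to B is 9 semitones, exactly the major sixth.

major sixth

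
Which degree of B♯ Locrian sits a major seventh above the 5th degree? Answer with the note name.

E#

The scale is B♯ C♯ D♯ E♯ F♯ G♯ A♯.
The 5th degree is F♯; a major seventh above that is E♯ — scale degree 4.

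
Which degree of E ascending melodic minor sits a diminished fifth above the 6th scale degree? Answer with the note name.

The scale is E F# G A B C# D#.
The 6th scale degree is C#; a diminished fifth above that is G — scale degree 3.

G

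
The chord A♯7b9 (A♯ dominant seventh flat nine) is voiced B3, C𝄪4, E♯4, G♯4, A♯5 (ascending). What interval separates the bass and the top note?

The outer voices are B3 and A♯5.
Counting 14 letters and 23 half steps from B gives a major fourteenth.

major 14th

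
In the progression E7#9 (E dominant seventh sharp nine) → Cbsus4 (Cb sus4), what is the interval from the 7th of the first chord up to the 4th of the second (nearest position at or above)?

d3

E7#9 (E dominant seventh sharp nine) has D as its 7th, and Cbsus4 (Cb sus4) has Fb as its 4th.
From D to Fb: 2 semitones over a third = diminished.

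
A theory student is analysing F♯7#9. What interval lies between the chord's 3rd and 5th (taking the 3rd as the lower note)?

minor 3rd

The chord tones of F♯7#9 are F♯–A♯–C♯–E–G𝄪.
That puts A♯ below C♯.
3 letter names make it a third; at 3 semitones (a half step narrower than major) the quality is minor.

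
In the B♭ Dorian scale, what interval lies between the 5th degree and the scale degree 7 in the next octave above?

The scale runs B♭ C D♭ E♭ F G A♭.
5th degree = F; scale degree 7 (up an octave) = A♭.
10 letter names make it a tenth; at 15 semitones (a half step narrower than major) the quality is minor.

minor 10th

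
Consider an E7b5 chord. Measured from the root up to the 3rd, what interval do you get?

E7b5 (E dominant seventh flat five): E G# Bb D.
Root = E; 3rd = G#.
From E to G# is 4 semitones, exactly the major third.

major third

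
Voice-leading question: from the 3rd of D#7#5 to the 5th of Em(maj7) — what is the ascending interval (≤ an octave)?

D#7#5 has F## as its 3rd, and Em(maj7) has B as its 5th.
F## up to B is 4 semitones, a half step narrower than a perfect fourth, so the interval is diminished.

diminished fourth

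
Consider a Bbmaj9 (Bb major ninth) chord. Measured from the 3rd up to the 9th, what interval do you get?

Bb major ninth is spelled Bb–D–F–A–C.
That puts D below C.
From D to C: 10 semitones over a seventh = minor.

minor seventh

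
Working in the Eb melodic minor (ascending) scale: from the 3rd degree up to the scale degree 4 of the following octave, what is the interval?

Spelling the Eb melodic minor (ascending) scale: Eb F Gb Ab Bb C D.
That puts Gb below Ab.
Counting 9 letters and 14 half steps from Gb gives a major ninth.

major 9th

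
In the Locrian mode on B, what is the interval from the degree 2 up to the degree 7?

major sixth

The scale runs B C D E F G A.
That puts C below A.
Counting 6 letters and 9 half steps from C gives a major sixth.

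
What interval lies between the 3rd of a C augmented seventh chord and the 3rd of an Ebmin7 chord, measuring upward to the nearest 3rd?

C augmented seventh has E as its 3rd, and Ebmin7 has Gb as its 3rd.
3 letter names make it a third; at 2 semitones (a whole step narrower than major) the quality is diminished.

diminished third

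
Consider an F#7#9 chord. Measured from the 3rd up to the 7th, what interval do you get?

Spelling the chord: F#–A#–C#–E–G##.
That puts A# below E.
From A# to E: 6 semitones over a fifth = diminished.

diminished fifth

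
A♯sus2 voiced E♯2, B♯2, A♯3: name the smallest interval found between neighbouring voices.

P5

Adjacent intervals: E♯2→B♯2 = perfect fifth; B♯2→A♯3 = minor seventh.
The smallest is E♯2 to B♯2, a perfect fifth (7 semitones).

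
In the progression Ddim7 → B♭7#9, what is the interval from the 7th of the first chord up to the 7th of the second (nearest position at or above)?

major sixth

Ddim7 has C♭ as its 7th, and B♭7#9 has A♭ as its 7th.
C♭ up to A♭ spans 6 letter names and 9 semitones — a major sixth.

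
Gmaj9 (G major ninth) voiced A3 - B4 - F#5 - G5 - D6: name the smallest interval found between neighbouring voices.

Adjacent intervals: A3→B4 = major ninth; B4→F#5 = perfect fifth; F#5→G5 = minor second; G5→D6 = perfect fifth.
The smallest is F#5 to G5, a minor second (1 semitone).

minor 2nd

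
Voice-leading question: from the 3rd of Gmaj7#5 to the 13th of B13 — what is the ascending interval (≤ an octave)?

Gmaj7#5 has B as its 3rd, and B13 has G♯ as its 13th.
B up to G♯ spans 6 letter names and 9 semitones — a major sixth.

M6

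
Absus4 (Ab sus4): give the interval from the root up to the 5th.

Ab sus4 is spelled Ab, Db, Eb.
The root is Ab and the 5th is Eb.
Counting 5 letters and 7 half steps from Ab gives a perfect fifth.

perfect fifth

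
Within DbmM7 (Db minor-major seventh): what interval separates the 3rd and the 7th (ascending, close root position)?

augmented 5th

DbmM7 is spelled Db Fb Ab C.
So we need the interval from Fb up to C.
5 letter names make it a fifth; at 8 semitones (a half step wider than perfect) the quality is augmented.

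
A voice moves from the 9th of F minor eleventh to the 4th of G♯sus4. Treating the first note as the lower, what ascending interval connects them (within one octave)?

augmented fourth

The 9th of F minor eleventh is G; the 4th of G♯sus4 is C♯.
From G to C♯: 6 semitones over a fourth = augmented.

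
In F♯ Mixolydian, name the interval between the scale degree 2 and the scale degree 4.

m3

Spelling F♯ Mixolydian: F♯ G♯ A♯ B C♯ D♯ E.
That puts G♯ below B.
G♯ up to B is 3 semitones, a half step narrower than a major third, so the interval is minor.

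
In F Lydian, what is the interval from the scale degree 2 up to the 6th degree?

The scale runs F G A B C D E.
So we need the interval from G up to D.
G up to D spans 5 letter names and 7 semitones — a perfect fifth.

perfect fifth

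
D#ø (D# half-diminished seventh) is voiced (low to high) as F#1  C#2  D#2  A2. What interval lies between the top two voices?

diminished 5th

Those voices are D#2 and A2.
5 letter names make it a fifth; at 6 semitones (a half step narrower than perfect) the quality is diminished.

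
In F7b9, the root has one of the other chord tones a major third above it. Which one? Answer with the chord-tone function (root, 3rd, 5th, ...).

3rd

F7b9 (F dominant seventh flat nine) is spelled F A C Eb Gb.
The root is F. A major third above F is A.
A is the chord's 3rd.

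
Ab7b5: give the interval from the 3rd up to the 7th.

diminished 5th

Ab7b5 (Ab dominant seventh flat five) is spelled Ab C Ebb Gb.
So we need the interval from C up to Gb.
From C to Gb: 6 semitones over a fifth = diminished.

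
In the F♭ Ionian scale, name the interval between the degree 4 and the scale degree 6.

F♭ major: F♭ G♭ A♭ B𝄫 C♭ D♭ E♭.
So we need the interval from B𝄫 up to D♭.
Counting 3 letters and 4 half steps from B𝄫 gives a major third.

major third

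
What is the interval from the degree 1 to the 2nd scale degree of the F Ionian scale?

The scale runs F G A Bb C D E.
So we need the interval from F up to G.
From F to G is 2 semitones, exactly the major second.

M2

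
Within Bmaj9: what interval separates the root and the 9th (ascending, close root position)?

Bmaj9: B D# F# A# C#.
That puts B below C#.
Counting 9 letters and 14 half steps from B gives a major ninth.

major ninth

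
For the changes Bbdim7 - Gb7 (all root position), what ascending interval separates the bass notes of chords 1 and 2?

The roots are Bb and Gb.
Bb up to Gb is 8 semitones, a half step narrower than a major sixth, so the interval is minor.

minor sixth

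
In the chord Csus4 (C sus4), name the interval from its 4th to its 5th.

Spelling the chord: C, F, G.
That puts F below G.
From F to G is 2 semitones, exactly the major second.

major second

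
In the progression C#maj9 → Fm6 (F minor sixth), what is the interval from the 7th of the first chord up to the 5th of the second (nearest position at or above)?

C#maj9 has B# as its 7th, and Fm6 (F minor sixth) has C as its 5th.
2 letter names make it a second; at 0 semitones (a whole step narrower than major) the quality is diminished.

diminished second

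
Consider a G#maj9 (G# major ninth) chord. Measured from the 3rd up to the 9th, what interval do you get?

minor 7th

Spelling the chord: G#-B#-D#-F##-A#.
That puts B# below A#.
From B# to A#: 10 semitones over a seventh = minor.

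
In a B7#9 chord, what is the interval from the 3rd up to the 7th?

B7#9 is spelled B, D#, F#, A, C##.
That puts D# below A.
5 letter names make it a fifth; at 6 semitones (a half step narrower than perfect) the quality is diminished.

d5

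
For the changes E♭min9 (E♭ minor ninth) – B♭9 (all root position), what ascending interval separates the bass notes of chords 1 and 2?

perfect fifth

The roots are E♭ and B♭.
Counting 5 letters and 7 half steps from E♭ gives a perfect fifth.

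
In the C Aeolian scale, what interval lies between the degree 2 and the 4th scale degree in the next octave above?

The scale runs C D E♭ F G A♭ B♭.
Degree 2 = D; 4th degree (up an octave) = F.
D up to F is 15 semitones, a half step narrower than a major tenth, so the interval is minor.

m10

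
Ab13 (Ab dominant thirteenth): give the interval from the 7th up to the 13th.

Spelling the chord: Ab, C, Eb, Gb, Bb, F.
7th = Gb; 13th = F.
From Gb to F is 11 semitones, exactly the major seventh.

major seventh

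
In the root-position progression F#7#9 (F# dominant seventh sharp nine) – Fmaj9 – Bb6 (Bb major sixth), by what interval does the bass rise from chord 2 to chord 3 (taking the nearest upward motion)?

The roots are F and Bb.
F up to Bb spans 4 letter names and 5 semitones — a perfect fourth.

perfect fourth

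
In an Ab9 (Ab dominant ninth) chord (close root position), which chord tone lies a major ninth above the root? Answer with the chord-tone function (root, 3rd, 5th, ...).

9th

Spelling the chord: Ab, C, Eb, Gb, Bb.
The root is Ab. A major ninth above Ab is Bb.
Bb is the chord's 9th.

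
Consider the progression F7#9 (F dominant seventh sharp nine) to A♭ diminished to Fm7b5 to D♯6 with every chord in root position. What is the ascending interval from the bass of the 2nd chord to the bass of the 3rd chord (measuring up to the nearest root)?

major 6th

The roots are A♭ and F.
From A♭ to F is 9 semitones, exactly the major sixth.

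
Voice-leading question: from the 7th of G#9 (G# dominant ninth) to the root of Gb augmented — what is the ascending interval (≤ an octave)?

d2

G#9 (G# dominant ninth) has F# as its 7th, and Gb augmented has Gb as its root.
From F# to Gb: 0 semitones over a second = diminished.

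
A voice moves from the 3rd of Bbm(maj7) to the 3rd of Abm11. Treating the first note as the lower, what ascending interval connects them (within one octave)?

Bbm(maj7) has Db as its 3rd, and Abm11 has Cb as its 3rd.
7 letter names make it a seventh; at 10 semitones (a half step narrower than major) the quality is minor.

minor seventh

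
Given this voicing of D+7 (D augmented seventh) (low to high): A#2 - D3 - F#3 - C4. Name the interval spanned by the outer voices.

The outer voices are A#2 and C4.
From A# to C: 14 semitones over a tenth = diminished.

diminished 10th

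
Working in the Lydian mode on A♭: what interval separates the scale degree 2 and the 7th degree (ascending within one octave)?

Spelling the Lydian mode on A♭: A♭ B♭ C D E♭ F G.
That puts B♭ below G.
B♭ up to G spans 6 letter names and 9 semitones — a major sixth.

major sixth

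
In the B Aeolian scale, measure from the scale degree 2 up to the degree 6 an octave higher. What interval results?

diminished twelfth

Spelling the B Aeolian scale: B C# D E F# G A.
Scale degree 2 = C#; 6th scale degree (up an octave) = G.
From C# to G: 18 semitones over a twelfth = diminished.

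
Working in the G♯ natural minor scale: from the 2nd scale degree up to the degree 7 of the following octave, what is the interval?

Spelling the G♯ natural minor scale: G♯ A♯ B C♯ D♯ E F♯.
So we need the interval from A♯ up to F♯.
13 letter names make it a thirteenth; at 20 semitones (a half step narrower than major) the quality is minor.

minor 13th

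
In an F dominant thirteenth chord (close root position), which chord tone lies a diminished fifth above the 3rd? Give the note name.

Eb

The chord tones of F13 are F-A-C-Eb-G-D.
The 3rd is A. A diminished fifth above A is Eb.
Eb is the chord's 7th.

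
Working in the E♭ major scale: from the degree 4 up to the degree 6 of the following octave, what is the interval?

The scale runs E♭ F G A♭ B♭ C D.
Degree 4 = A♭; scale degree 6 (up an octave) = C.
From A♭ to C is 16 semitones, exactly the major tenth.

major 10th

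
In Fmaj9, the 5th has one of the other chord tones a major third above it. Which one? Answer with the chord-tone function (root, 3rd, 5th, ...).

7th

Spelling the chord: F, A, C, E, G.
The 5th is C. A major third above C is E.
E is the chord's 7th.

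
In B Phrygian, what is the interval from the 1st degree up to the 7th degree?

minor seventh

The scale runs B C D E F# G A.
The 1st degree is B and the 7th degree is A.
7 letter names make it a seventh; at 10 semitones (a half step narrower than major) the quality is minor.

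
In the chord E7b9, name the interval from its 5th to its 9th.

E dominant seventh flat nine: E, G#, B, D, F.
5th = B; 9th = F.
B up to F is 6 semitones, a half step narrower than a perfect fifth, so the interval is diminished.

diminished fifth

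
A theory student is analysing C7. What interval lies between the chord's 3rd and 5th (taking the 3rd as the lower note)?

minor third

C7: C E G Bb.
That puts E below G.
3 letter names make it a third; at 3 semitones (a half step narrower than major) the quality is minor.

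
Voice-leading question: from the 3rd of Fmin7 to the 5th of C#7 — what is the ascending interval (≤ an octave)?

Fmin7 has Ab as its 3rd, and C#7 has G# as its 5th.
7 letter names make it a seventh; at 12 semitones (a half step wider than major) the quality is augmented.

augmented 7th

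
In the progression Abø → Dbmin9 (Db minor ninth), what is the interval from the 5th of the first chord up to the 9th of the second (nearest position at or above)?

Abø has Ebb as its 5th, and Dbmin9 (Db minor ninth) has Eb as its 9th.
Ebb up to Eb is 1 semitone, a half step wider than a perfect unison, so the interval is augmented.

A1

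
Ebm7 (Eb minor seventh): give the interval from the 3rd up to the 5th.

major third

The chord tones of Ebm7 are Eb–Gb–Bb–Db.
That puts Gb below Bb.
From Gb to Bb is 4 semitones, exactly the major third.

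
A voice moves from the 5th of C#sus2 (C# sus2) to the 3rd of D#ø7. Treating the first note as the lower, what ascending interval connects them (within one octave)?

C#sus2 (C# sus2) has G# as its 5th, and D#ø7 has F# as its 3rd.
G# up to F# is 10 semitones, a half step narrower than a major seventh, so the interval is minor.

m7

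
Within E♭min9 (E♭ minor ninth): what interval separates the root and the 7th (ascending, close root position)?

The chord tones of E♭ minor ninth are E♭-G♭-B♭-D♭-F.
That puts E♭ below D♭.
E♭ up to D♭ is 10 semitones, a half step narrower than a major seventh, so the interval is minor.

minor seventh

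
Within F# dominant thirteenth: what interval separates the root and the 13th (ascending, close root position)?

M13

The chord tones of F#13 are F#–A#–C#–E–G#–D#.
That puts F# below D#.
F# up to D# spans 13 letter names and 21 semitones — a major thirteenth.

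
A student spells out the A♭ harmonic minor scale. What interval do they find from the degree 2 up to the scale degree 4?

The scale runs A♭ B♭ C♭ D♭ E♭ F♭ G.
So we need the interval from B♭ up to D♭.
B♭ up to D♭ is 3 semitones, a half step narrower than a major third, so the interval is minor.

minor 3rd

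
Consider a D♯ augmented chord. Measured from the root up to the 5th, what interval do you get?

augmented 5th

Spelling the chord: D♯–F𝄪–A𝄪.
Root = D♯; 5th = A𝄪.
D♯ up to A𝄪 is 8 semitones, a half step wider than a perfect fifth, so the interval is augmented.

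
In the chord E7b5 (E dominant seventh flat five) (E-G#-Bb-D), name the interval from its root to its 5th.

That puts E below Bb.
E up to Bb is 6 semitones, a half step narrower than a perfect fifth, so the interval is diminished.

diminished 5th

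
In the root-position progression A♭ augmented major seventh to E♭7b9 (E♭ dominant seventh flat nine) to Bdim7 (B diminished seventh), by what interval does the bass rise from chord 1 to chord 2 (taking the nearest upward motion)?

The roots are A♭ and E♭.
Counting 5 letters and 7 half steps from A♭ gives a perfect fifth.

P5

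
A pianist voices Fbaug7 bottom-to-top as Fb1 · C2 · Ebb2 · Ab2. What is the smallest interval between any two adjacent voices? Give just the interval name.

Adjacent intervals: Fb1→C2 = augmented fifth; C2→Ebb2 = diminished third; Ebb2→Ab2 = augmented fourth.
The smallest is C2 to Ebb2, a diminished third (2 semitones).

diminished third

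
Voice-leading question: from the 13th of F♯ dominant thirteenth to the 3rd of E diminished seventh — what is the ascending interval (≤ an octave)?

d4

F♯ dominant thirteenth has D♯ as its 13th, and E diminished seventh has G as its 3rd.
D♯ up to G is 4 semitones, a half step narrower than a perfect fourth, so the interval is diminished.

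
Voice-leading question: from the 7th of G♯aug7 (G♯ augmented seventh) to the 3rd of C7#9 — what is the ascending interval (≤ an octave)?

The 7th of G♯aug7 (G♯ augmented seventh) is F♯; the 3rd of C7#9 is E.
7 letter names make it a seventh; at 10 semitones (a half step narrower than major) the quality is minor.

minor seventh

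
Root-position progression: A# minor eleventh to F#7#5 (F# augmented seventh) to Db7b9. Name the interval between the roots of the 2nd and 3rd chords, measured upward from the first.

The roots are F# and Db.
From F# to Db: 7 semitones over a sixth = diminished.

diminished 6th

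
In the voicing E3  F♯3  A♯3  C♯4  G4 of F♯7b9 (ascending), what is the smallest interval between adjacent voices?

major second

Adjacent intervals: E3→F♯3 = major second; F♯3→A♯3 = major third; A♯3→C♯4 = minor third; C♯4→G4 = diminished fifth.
The smallest is E3 to F♯3, a major second (2 semitones).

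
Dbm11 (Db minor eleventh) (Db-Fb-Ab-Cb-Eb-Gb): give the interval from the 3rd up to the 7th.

perfect 5th

So we need the interval from Fb up to Cb.
From Fb to Cb is 7 semitones, exactly the perfect fifth.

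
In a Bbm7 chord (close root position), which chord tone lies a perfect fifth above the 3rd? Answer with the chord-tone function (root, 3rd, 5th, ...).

Bb-7 (Bb minor seventh) is spelled Bb Db F Ab.
The 3rd is Db. A perfect fifth above Db is Ab.
Ab is the chord's 7th.

7th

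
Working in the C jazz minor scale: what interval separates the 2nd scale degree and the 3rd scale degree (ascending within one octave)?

minor second

C melodic minor: C D Eb F G A B.
So we need the interval from D up to Eb.
2 letter names make it a second; at 1 semitone (a half step narrower than major) the quality is minor.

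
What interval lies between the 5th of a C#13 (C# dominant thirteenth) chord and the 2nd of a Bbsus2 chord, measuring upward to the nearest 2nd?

d4

The 5th of C#13 (C# dominant thirteenth) is G#; the 2nd of Bbsus2 is C.
G# up to C is 4 semitones, a half step narrower than a perfect fourth, so the interval is diminished.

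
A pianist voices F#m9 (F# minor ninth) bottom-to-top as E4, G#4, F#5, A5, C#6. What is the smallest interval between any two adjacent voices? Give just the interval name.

m3

Adjacent intervals: E4→G#4 = major third; G#4→F#5 = minor seventh; F#5→A5 = minor third; A5→C#6 = major third.
The smallest is F#5 to A5, a minor third (3 semitones).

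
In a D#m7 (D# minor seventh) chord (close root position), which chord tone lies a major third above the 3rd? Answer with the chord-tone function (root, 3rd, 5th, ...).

D#-7 (D# minor seventh): D#, F#, A#, C#.
The 3rd is F#. A major third above F# is A#.
A# is the chord's 5th.

5th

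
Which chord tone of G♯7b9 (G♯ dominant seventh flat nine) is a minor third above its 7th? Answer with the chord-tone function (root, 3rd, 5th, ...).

G♯7b9: G♯-B♯-D♯-F♯-A.
The 7th is F♯. A minor third above F♯ is A.
A is the chord's 9th.

9th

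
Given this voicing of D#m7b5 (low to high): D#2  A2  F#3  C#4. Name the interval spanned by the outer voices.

m14

The outer voices are D#2 and C#4.
14 letter names make it a fourteenth; at 22 semitones (a half step narrower than major) the quality is minor.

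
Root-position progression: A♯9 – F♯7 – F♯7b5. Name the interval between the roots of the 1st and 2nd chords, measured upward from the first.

minor sixth

The roots are A♯ and F♯.
From A♯ to F♯: 8 semitones over a sixth = minor.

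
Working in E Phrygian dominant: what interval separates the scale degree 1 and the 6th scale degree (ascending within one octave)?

minor sixth

E phrygian dominant: E F G# A B C D.
So we need the interval from E up to C.
E up to C is 8 semitones, a half step narrower than a major sixth, so the interval is minor.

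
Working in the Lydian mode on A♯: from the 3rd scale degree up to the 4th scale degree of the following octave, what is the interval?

major ninth

The scale runs A♯ B♯ C𝄪 D𝄪 E♯ F𝄪 G𝄪.
That puts C𝄪 below D𝄪.
C𝄪 up to D𝄪 spans 9 letter names and 14 semitones — a major ninth.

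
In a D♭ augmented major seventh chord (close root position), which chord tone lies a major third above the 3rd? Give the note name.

D♭+maj7 (D♭ augmented major seventh) is spelled D♭-F-A-C.
The 3rd is F. A major third above F is A.
A is the chord's 5th.

A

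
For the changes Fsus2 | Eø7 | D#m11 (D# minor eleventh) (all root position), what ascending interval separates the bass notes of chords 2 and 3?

The roots are E and D#.
From E to D# is 11 semitones, exactly the major seventh.

M7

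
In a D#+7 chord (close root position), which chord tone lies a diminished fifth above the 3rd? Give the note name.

C#

D#7#5 (D# augmented seventh) is spelled D#-F##-A##-C#.
The 3rd is F##. A diminished fifth above F## is C#.
C# is the chord's 7th.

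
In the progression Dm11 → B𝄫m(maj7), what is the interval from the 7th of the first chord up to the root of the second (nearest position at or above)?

The 7th of Dm11 is C; the root of B𝄫m(maj7) is B𝄫.
C up to B𝄫 is 9 semitones, a whole step narrower than a major seventh, so the interval is diminished.

diminished seventh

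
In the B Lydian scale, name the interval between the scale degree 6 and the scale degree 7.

Spelling the B Lydian scale: B C♯ D♯ E♯ F♯ G♯ A♯.
The scale degree 6 is G♯ and the 7th scale degree is A♯.
From G♯ to A♯ is 2 semitones, exactly the major second.

M2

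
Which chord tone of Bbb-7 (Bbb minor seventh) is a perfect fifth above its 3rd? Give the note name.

Abb

Bbbm7 (Bbb minor seventh) is spelled Bbb-Dbb-Fb-Abb.
The 3rd is Dbb. A perfect fifth above Dbb is Abb.
Abb is the chord's 7th.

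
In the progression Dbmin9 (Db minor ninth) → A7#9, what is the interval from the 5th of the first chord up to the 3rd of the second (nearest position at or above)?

augmented third

Dbmin9 (Db minor ninth) has Ab as its 5th, and A7#9 has C# as its 3rd.
3 letter names make it a third; at 5 semitones (a half step wider than major) the quality is augmented.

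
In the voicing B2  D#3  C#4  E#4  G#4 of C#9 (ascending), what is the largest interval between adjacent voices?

Adjacent intervals: B2→D#3 = major third; D#3→C#4 = minor seventh; C#4→E#4 = major third; E#4→G#4 = minor third.
The largest is D#3 to C#4, a minor seventh (10 semitones).

minor 7th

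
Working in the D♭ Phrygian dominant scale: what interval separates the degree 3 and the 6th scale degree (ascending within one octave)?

d4

Spelling the D♭ Phrygian dominant scale: D♭ E𝄫 F G♭ A♭ B𝄫 C♭.
Degree 3 = F; 6th degree = B𝄫.
4 letter names make it a fourth; at 4 semitones (a half step narrower than perfect) the quality is diminished.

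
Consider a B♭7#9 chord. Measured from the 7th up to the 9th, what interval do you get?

augmented third

B♭ dominant seventh sharp nine: B♭ D F A♭ C♯.
7th = A♭; 9th = C♯.
3 letter names make it a third; at 5 semitones (a half step wider than major) the quality is augmented.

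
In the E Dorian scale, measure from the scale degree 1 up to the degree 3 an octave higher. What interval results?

minor 10th

The scale runs E F# G A B C# D.
So we need the interval from E up to G.
E up to G is 15 semitones, a half step narrower than a major tenth, so the interval is minor.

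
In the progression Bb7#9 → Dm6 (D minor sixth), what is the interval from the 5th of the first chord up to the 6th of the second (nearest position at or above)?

augmented 4th

Bb7#9 has F as its 5th, and Dm6 (D minor sixth) has B as its 6th.
4 letter names make it a fourth; at 6 semitones (a half step wider than perfect) the quality is augmented.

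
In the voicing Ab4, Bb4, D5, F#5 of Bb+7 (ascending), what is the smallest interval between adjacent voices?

Adjacent intervals: Ab4→Bb4 = major second; Bb4→D5 = major third; D5→F#5 = major third.
The smallest is Ab4 to Bb4, a major second (2 semitones).

major second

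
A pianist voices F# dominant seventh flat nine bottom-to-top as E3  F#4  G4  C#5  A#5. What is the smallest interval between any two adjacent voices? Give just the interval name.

Adjacent intervals: E3→F#4 = major ninth; F#4→G4 = minor second; G4→C#5 = augmented fourth; C#5→A#5 = major sixth.
The smallest is F#4 to G4, a minor second (1 semitone).

minor 2nd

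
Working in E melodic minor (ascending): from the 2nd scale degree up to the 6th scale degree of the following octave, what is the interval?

perfect twelfth

The scale runs E F# G A B C# D#.
2nd scale degree = F#; 6th degree (up an octave) = C#.
From F# to C# is 19 semitones, exactly the perfect twelfth.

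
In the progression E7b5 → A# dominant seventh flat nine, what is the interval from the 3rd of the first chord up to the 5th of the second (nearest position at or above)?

The 3rd of E7b5 is G#; the 5th of A# dominant seventh flat nine is E#.
Counting 6 letters and 9 half steps from G# gives a major sixth.

M6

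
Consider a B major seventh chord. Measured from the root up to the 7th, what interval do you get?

BΔ7 (B major seventh) is spelled B–D#–F#–A#.
So we need the interval from B up to A#.
B up to A# spans 7 letter names and 11 semitones — a major seventh.

major seventh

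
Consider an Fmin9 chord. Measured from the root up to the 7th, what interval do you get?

Fm9: F–A♭–C–E♭–G.
Root = F; 7th = E♭.
F up to E♭ is 10 semitones, a half step narrower than a major seventh, so the interval is minor.

minor seventh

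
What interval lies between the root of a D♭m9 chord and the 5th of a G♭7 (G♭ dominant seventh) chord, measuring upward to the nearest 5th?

D♭m9 has D♭ as its root, and G♭7 (G♭ dominant seventh) has D♭ as its 5th.
From D♭ to D♭ is 0 semitones, exactly the perfect unison.

perfect unison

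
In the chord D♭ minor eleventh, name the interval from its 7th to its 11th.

Spelling the chord: D♭-F♭-A♭-C♭-E♭-G♭.
That puts C♭ below G♭.
C♭ up to G♭ spans 5 letter names and 7 semitones — a perfect fifth.

perfect 5th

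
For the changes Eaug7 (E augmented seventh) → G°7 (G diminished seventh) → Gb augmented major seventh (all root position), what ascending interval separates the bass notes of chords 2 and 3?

diminished octave

The roots are G and Gb.
8 letter names make it an octave; at 11 semitones (a half step narrower than perfect) the quality is diminished.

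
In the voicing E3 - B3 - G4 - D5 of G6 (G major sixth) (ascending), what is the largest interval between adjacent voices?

Adjacent intervals: E3→B3 = perfect fifth; B3→G4 = minor sixth; G4→D5 = perfect fifth.
The largest is B3 to G4, a minor sixth (8 semitones).

minor sixth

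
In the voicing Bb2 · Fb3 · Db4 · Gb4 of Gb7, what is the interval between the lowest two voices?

Those voices are Bb2 and Fb3.
From Bb to Fb: 6 semitones over a fifth = diminished.

diminished fifth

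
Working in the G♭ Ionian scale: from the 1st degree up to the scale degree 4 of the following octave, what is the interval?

Spelling the G♭ Ionian scale: G♭ A♭ B♭ C♭ D♭ E♭ F.
1st degree = G♭; degree 4 (up an octave) = C♭.
From G♭ to C♭ is 17 semitones, exactly the perfect eleventh.

P11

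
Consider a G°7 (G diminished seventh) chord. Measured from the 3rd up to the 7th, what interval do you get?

The chord tones of Gdim7 are G Bb Db Fb.
So we need the interval from Bb up to Fb.
From Bb to Fb: 6 semitones over a fifth = diminished.

d5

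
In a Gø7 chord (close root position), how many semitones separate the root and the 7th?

The chord tones of G half-diminished seventh are G, Bb, Db, F.
G to F is a minor seventh: 10 semitones.

10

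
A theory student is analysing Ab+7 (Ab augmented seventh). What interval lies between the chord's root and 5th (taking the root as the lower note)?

augmented fifth

Abaug7 (Ab augmented seventh): Ab C E Gb.
Root = Ab; 5th = E.
5 letter names make it a fifth; at 8 semitones (a half step wider than perfect) the quality is augmented.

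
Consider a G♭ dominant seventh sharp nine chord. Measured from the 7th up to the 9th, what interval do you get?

Spelling the chord: G♭-B♭-D♭-F♭-A.
7th = F♭; 9th = A.
From F♭ to A: 5 semitones over a third = augmented.

augmented 3rd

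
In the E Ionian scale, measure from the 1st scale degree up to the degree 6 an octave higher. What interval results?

E major: E F♯ G♯ A B C♯ D♯.
1st scale degree = E; scale degree 6 (up an octave) = C♯.
From E to C♯ is 21 semitones, exactly the major thirteenth.

major 13th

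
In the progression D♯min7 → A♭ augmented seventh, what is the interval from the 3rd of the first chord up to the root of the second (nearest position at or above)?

diminished third

The 3rd of D♯min7 is F♯; the root of A♭ augmented seventh is A♭.
3 letter names make it a third; at 2 semitones (a whole step narrower than major) the quality is diminished.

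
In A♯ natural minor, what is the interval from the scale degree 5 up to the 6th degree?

minor second

A♯ natural minor: A♯ B♯ C♯ D♯ E♯ F♯ G♯.
So we need the interval from E♯ up to F♯.
E♯ up to F♯ is 1 semitone, a half step narrower than a major second, so the interval is minor.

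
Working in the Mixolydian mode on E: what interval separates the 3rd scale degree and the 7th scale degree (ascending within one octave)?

diminished 5th

Spelling the Mixolydian mode on E: E F# G# A B C# D.
3rd scale degree = G#; 7th scale degree = D.
From G# to D: 6 semitones over a fifth = diminished.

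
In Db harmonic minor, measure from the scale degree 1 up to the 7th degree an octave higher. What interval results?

M14

Db harmonic minor: Db Eb Fb Gb Ab Bbb C.
So we need the interval from Db up to C.
Counting 14 letters and 23 half steps from Db gives a major fourteenth.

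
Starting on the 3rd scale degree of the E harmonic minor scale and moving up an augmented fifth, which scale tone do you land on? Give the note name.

D#

The scale is E F# G A B C D#.
The 3rd scale degree is G; an augmented fifth above that is D# — scale degree 7.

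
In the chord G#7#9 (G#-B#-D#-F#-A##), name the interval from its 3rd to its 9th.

major seventh

So we need the interval from B# up to A##.
B# up to A## spans 7 letter names and 11 semitones — a major seventh.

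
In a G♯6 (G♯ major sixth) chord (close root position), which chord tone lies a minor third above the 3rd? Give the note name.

D#

G♯6: G♯–B♯–D♯–E♯.
The 3rd is B♯. A minor third above B♯ is D♯.
D♯ is the chord's 5th.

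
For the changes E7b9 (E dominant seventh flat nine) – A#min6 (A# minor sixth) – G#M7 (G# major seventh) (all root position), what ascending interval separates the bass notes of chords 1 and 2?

The roots are E and A#.
4 letter names make it a fourth; at 6 semitones (a half step wider than perfect) the quality is augmented.

A4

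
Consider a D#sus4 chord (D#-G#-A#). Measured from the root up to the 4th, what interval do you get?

So we need the interval from D# up to G#.
From D# to G# is 5 semitones, exactly the perfect fourth.

perfect 4th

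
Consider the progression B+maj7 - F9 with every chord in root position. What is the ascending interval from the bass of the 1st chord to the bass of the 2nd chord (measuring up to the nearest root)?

diminished fifth

The roots are B and F.
From B to F: 6 semitones over a fifth = diminished.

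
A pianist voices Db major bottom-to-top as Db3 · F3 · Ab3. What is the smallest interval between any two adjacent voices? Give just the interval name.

Adjacent intervals: Db3→F3 = major third; F3→Ab3 = minor third.
The smallest is F3 to Ab3, a minor third (3 semitones).

minor 3rd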